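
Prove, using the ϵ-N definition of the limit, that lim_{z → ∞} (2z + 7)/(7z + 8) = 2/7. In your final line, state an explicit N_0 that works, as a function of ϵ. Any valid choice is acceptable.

N_0 = (33/49)/ϵ

Let ϵ > 0 be given. We seek N_0 > 0 such that z > N_0 implies |(2z + 7)/(7z + 8) − (2/7)| < ϵ.
(2z + 7)/(7z + 8) − (2/7) = (7(2z + 7) − 2(7z + 8)) / (7(7z + 8)) = 33/(7(7z + 8)).
For z > 0 we have 7z + 8 > 7z, so |(2z + 7)/(7z + 8) − (2/7)| = 33/(7(7z + 8)) < 33/(7·7z) = (33/49)/z.
Thus |(2z + 7)/(7z + 8) − (2/7)| < ϵ whenever z > (33/49)/ϵ.
Take N_0 = (33/49)/ϵ. If z > N_0 then |(2z + 7)/(7z + 8) − (2/7)| < (33/49)/z < ϵ.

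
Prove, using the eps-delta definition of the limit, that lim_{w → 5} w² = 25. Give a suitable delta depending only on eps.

Let eps > 0 be given. We seek delta > 0 with 0 < |w − 5| < delta ⇒ |w² − 25| < eps.
Factor: w² − 25 = (w − 5)(w + 5), so |w² − 25| = |w − 5|·|w + 5|.
Impose delta ≤ 1 so that |w| < 6; then |w + 5| ≤ 11.
Hence |w² − 25| ≤ 11|w − 5|, which is < eps once |w − 5| < eps/11.
Take delta = min(1, eps/11). If 0 < |w − 5| < delta then both bounds hold and |w² − 25| ≤ 11|w − 5| < 11·(eps/11) = eps.

delta = min(1, eps/11)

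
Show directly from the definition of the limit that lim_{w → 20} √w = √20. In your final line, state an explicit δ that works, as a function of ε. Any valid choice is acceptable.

Fix ε > 0. We want δ > 0 such that 0 < |w − 20| < δ implies |√w − √20| < ε.
Rationalise: √w − √20 = (w − 20)/(√w + √20), so |√w − √20| = |w − 20|/(√w + √20).
Restrict δ ≤ 20 so that |w − 20| < 20 forces w > 0, and then √w + √20 > √20.
Hence |√w − √20| < |w − 20|/√20, which is < ε once |w − 20| < √20·ε.
Take δ = min(20, √20·ε). If 0 < |w − 20| < δ then w > 0 and |√w − √20| < |w − 20|/√20 < ε.

δ = min(20, √20·ε)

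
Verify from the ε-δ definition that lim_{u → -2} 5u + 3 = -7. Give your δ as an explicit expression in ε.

Let ε > 0. We need δ > 0 so that 0 < |u + 2| < δ implies |(5u + 3) + 7| < ε.
Since (5u + 3) + 7 = 5(u + 2), we have |(5u + 3) + 7| = 5|u + 2|.
So 5|u + 2| < ε exactly when |u + 2| < ε/5.
Choosing δ = ε/5 gives |(5u + 3) + 7| = 5|u + 2| < ε whenever |u + 2| < δ.

δ = ε/5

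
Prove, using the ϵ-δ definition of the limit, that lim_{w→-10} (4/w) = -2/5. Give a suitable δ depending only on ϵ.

δ = min(5, (25/2)ϵ)

Let ϵ > 0 be given. We seek δ > 0 such that 0 < |w + 10| < δ implies |4/w + 2/5| < ϵ.
|4/w + 2/5| = 4·|-10 − w|/(10·|w|) = 4|w + 10|/(10|w|).
Restrict δ ≤ 5. Then |w + 10| < 5 gives |w| > 5, so 10|w| > 50.
Then |4/w + 2/5| < 4|w + 10|/50, which is < ϵ when |w + 10| < (25/2)ϵ.
Take δ = min(5, (25/2)ϵ). Then 0 < |w + 10| < δ gives both |w + 10| < 5 and |w + 10| < (25/2)ϵ, so |4/w + 2/5| < ϵ.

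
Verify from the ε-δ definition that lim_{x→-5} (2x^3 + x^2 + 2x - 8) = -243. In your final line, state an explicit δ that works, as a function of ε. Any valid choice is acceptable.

Fix ε > 0. We want δ > 0 such that 0 < |x + 5| < δ implies |(2x^3 + x^2 + 2x - 8) + 243| < ε.
(2x^3 + x^2 + 2x - 8) + 243 = 2x^3 + x^2 + 2x + 235 = (x + 5)(2x^2 - 9x + 47).
So |(2x^3 + x^2 + 2x - 8) + 243| = |x + 5|·|2x^2 - 9x + 47|.
Require δ ≤ 1. Then |x + 5| < 1 gives |x| < 6, and by the triangle inequality |2x^2 - 9x + 47| ≤ 2·6^2 + 9·6 + 47 = 173.
Hence |(2x^3 + x^2 + 2x - 8) + 243| ≤ 173|x + 5| < ε provided |x + 5| < ε/173.
Choosing δ = min(1, ε/173) ensures both conditions, hence |(2x^3 + x^2 + 2x - 8) + 243| < ε.

δ = min(1, ε/173)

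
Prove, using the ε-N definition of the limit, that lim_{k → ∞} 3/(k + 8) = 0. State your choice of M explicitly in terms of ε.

M = 3/ε

Let ε > 0. For k ≥ 1, |3/(k + 8) − 0| = 3/(k + 8) ≤ 3/k.
We need 3/k < ε, i.e. k > 3/ε.
Take M = 3/ε. If k > M then |3/(k + 8)| ≤ 3/k < ε.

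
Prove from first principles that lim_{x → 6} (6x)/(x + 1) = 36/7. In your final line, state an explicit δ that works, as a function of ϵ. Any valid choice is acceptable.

Suppose ϵ > 0. We want δ > 0 with 0 < |x − 6| < δ ⇒ |(6x)/(x + 1) − (36/7)| < ϵ.
Combining over a common denominator, (6x)/(x + 1) − (36/7) = [(6x)·7 − 36·(x + 1)] / [7·(x + 1)] = 6(x − 6) / (7(x + 1)).
So |(6x)/(x + 1) − (36/7)| = 6|x − 6| / (7·|x + 1|).
Require δ ≤ 7/2, so |x + 1| ≥ |7| − |x − 6| > 7 − 7/2 = 7/2.
Hence |(6x)/(x + 1) − (36/7)| < 6|x − 6|/(7·(7/2)) = (12/49)|x − 6|, which is < ϵ once |x − 6| < (49/12)ϵ.
Take δ = min(7/2, (49/12)ϵ). Then 0 < |x − 6| < δ forces both bounds, so |(6x)/(x + 1) − (36/7)| < ϵ.

δ = min(7/2, (49/12)ϵ)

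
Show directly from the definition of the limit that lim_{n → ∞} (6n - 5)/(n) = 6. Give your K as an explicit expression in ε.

K = 5/ε

Fix ε > 0. For n ≥ 1, |(6n - 5)/(n) − 6| = |-5|/((n)) = 5/((n)).
Since n ≥ n for n ≥ 1, this is ≤ 5/(n) = 5/n.
So |(6n - 5)/(n) − 6| < ε whenever n > 5/ε.
Take K = 5/ε. If n > K then |(6n - 5)/(n) − 6| ≤ 5/n < ε.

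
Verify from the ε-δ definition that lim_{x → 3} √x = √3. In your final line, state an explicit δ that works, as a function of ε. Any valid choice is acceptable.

Let ε > 0 be given. We want δ > 0 such that 0 < |x − 3| < δ implies |√x − √3| < ε.
Rationalise: √x − √3 = (x − 3)/(√x + √3), so |√x − √3| = |x − 3|/(√x + √3).
Restrict δ ≤ 3 so that |x − 3| < 3 forces x > 0, and then √x + √3 > √3.
Hence |√x − √3| < |x − 3|/√3, which is < ε once |x − 3| < √3·ε.
Take δ = min(3, √3·ε). If 0 < |x − 3| < δ then x > 0 and |√x − √3| < |x − 3|/√3 < ε.

δ = min(3, √3·ε)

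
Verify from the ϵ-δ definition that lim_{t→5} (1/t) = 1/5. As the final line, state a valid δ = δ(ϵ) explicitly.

δ = min(5/2, (25/2)ϵ)

Suppose ϵ > 0. We seek δ > 0 such that 0 < |t − 5| < δ implies |1/t − (1/5)| < ϵ.
|1/t − (1/5)| = |5 − t|/(5·|t|) = |t − 5|/(5|t|).
Require δ ≤ 5/2 so that |t| > 5 − 5/2 = 5/2, hence 5|t| > 25/2.
Then |1/t − (1/5)| < |t − 5|/(25/2), which is < ϵ when |t − 5| < (25/2)ϵ.
Take δ = min(5/2, (25/2)ϵ). Then 0 < |t − 5| < δ gives both |t − 5| < 5/2 and |t − 5| < (25/2)ϵ, so |1/t − (1/5)| < ϵ.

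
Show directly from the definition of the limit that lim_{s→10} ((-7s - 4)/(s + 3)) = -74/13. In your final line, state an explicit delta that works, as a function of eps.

delta = min(13/2, (169/34)eps)

Fix eps > 0. We want delta > 0 with 0 < |s − 10| < delta ⇒ |(-7s - 4)/(s + 3) + 74/13| < eps.
Combining over a common denominator, (-7s - 4)/(s + 3) + 74/13 = [(-7s - 4)·13 − (-74)·(s + 3)] / [13·(s + 3)] = -17(s − 10) / (13(s + 3)).
So |(-7s - 4)/(s + 3) + 74/13| = 17|s − 10| / (13·|s + 3|).
Require delta ≤ 13/2, so |s + 3| ≥ |13| − |s − 10| > 13 − 13/2 = 13/2.
Hence |(-7s - 4)/(s + 3) + 74/13| < 17|s − 10|/(13·(13/2)) = (34/169)|s − 10|, which is < eps once |s − 10| < (169/34)eps.
Take delta = min(13/2, (169/34)eps). Then 0 < |s − 10| < delta forces both bounds, so |(-7s - 4)/(s + 3) + 74/13| < eps.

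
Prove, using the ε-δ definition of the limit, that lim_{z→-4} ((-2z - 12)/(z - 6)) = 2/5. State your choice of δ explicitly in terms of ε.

δ = min(5, (25/12)ε)

Suppose ε > 0. We want δ > 0 with 0 < |z + 4| < δ ⇒ |(-2z - 12)/(z - 6) − (2/5)| < ε.
Combining over a common denominator, (-2z - 12)/(z - 6) − (2/5) = [(-2z - 12)·(-10) − (-4)·(z - 6)] / [(-10)·(z - 6)] = 24(z + 4) / ((-10)(z - 6)).
So |(-2z - 12)/(z - 6) − (2/5)| = 24|z + 4| / (10·|z − 6|).
Require δ ≤ 5, so |z − 6| ≥ |-10| − |z + 4| > 10 − 5 = 5.
Hence |(-2z - 12)/(z - 6) − (2/5)| < 24|z + 4|/(10·5) = (12/25)|z + 4|, which is < ε once |z + 4| < (25/12)ε.
Take δ = min(5, (25/12)ε). Then 0 < |z + 4| < δ forces both bounds, so |(-2z - 12)/(z - 6) − (2/5)| < ε.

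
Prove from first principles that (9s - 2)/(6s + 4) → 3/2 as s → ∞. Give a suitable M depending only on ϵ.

Let ϵ > 0. We seek M > 0 such that s > M implies |(9s - 2)/(6s + 4) − (3/2)| < ϵ.
(9s - 2)/(6s + 4) − (3/2) = (6(9s - 2) − 9(6s + 4)) / (6(6s + 4)) = -48/(6(6s + 4)).
For s > 0 we have 6s + 4 > 6s, so |(9s - 2)/(6s + 4) − (3/2)| = 48/(6(6s + 4)) < 48/(6·6s) = (4/3)/s.
Thus |(9s - 2)/(6s + 4) − (3/2)| < ϵ whenever s > (4/3)/ϵ.
Take M = (4/3)/ϵ. If s > M then |(9s - 2)/(6s + 4) − (3/2)| < (4/3)/s < ϵ.

M = (4/3)/ϵ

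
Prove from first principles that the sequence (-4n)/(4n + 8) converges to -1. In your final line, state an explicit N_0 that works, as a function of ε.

Fix ε > 0. For n ≥ 1, |(-4n)/(4n + 8) + 1| = |32|/(4(4n + 8)) = 32/(4(4n + 8)).
Since 4n + 8 ≥ 4n for n ≥ 1, this is ≤ 32/(4·4n) = 2/n.
So |(-4n)/(4n + 8) + 1| < ε whenever n > 2/ε.
Take N_0 = 2/ε. If n > N_0 then |(-4n)/(4n + 8) + 1| ≤ 2/n < ε.

N_0 = 2/ε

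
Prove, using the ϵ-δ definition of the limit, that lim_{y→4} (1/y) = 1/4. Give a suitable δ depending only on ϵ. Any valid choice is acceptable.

Let ϵ > 0. We seek δ > 0 such that 0 < |y − 4| < δ implies |1/y − (1/4)| < ϵ.
|1/y − (1/4)| = |4 − y|/(4·|y|) = |y − 4|/(4|y|).
Require δ ≤ 2 so that |y| > 4 − 2 = 2, hence 4|y| > 8.
Then |1/y − (1/4)| < |y − 4|/8, which is < ϵ when |y − 4| < 8ϵ.
Take δ = min(2, 8ϵ). Then 0 < |y − 4| < δ gives both |y − 4| < 2 and |y − 4| < 8ϵ, so |1/y − (1/4)| < ϵ.

δ = min(2, 8ϵ)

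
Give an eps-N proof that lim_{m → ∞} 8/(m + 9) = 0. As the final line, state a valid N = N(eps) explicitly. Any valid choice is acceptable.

N = 8/eps

Let eps > 0 be given. For m ≥ 1, |8/(m + 9) − 0| = 8/(m + 9) ≤ 8/m.
We need 8/m < eps, i.e. m > 8/eps.
Take N = 8/eps. If m > N then |8/(m + 9)| ≤ 8/m < eps.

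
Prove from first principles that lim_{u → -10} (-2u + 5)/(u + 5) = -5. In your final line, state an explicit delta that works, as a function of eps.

delta = min(5/2, (5/6)eps)

Let eps > 0 be given. We want delta > 0 with 0 < |u + 10| < delta ⇒ |(-2u + 5)/(u + 5) + 5| < eps.
Combining over a common denominator, (-2u + 5)/(u + 5) + 5 = [(-2u + 5)·(-5) − 25·(u + 5)] / [(-5)·(u + 5)] = -15(u + 10) / ((-5)(u + 5)).
So |(-2u + 5)/(u + 5) + 5| = 15|u + 10| / (5·|u + 5|).
Restrict delta ≤ 5/2. Then |u + 10| < 5/2 gives |u + 5| = |(u + 10) + (-5)| ≥ 5 − 5/2 = 5/2.
Hence |(-2u + 5)/(u + 5) + 5| < 15|u + 10|/(5·(5/2)) = (6/5)|u + 10|, which is < eps once |u + 10| < (5/6)eps.
Take delta = min(5/2, (5/6)eps). Then 0 < |u + 10| < delta forces both bounds, so |(-2u + 5)/(u + 5) + 5| < eps.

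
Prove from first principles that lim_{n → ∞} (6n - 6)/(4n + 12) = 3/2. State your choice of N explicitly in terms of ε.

N = 6/ε

Suppose ε > 0. For n ≥ 1, |(6n - 6)/(4n + 12) − (3/2)| = |-96|/(4(4n + 12)) = 96/(4(4n + 12)).
Since 4n + 12 ≥ 4n for n ≥ 1, this is ≤ 96/(4·4n) = 6/n.
So |(6n - 6)/(4n + 12) − (3/2)| < ε whenever n > 6/ε.
Take N = 6/ε. If n > N then |(6n - 6)/(4n + 12) − (3/2)| ≤ 6/n < ε.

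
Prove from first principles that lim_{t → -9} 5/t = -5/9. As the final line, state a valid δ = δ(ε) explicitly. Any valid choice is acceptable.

Let ε > 0 be given. We seek δ > 0 such that 0 < |t + 9| < δ implies |5/t + 5/9| < ε.
|5/t + 5/9| = 5·|-9 − t|/(9·|t|) = 5|t + 9|/(9|t|).
Restrict δ ≤ 9/2. Then |t + 9| < 9/2 gives |t| > 9/2, so 9|t| > 81/2.
Then |5/t + 5/9| < 5|t + 9|/(81/2), which is < ε when |t + 9| < (81/10)ε.
Take δ = min(9/2, (81/10)ε). Then 0 < |t + 9| < δ gives both |t + 9| < 9/2 and |t + 9| < (81/10)ε, so |5/t + 5/9| < ε.

δ = min(9/2, (81/10)ε)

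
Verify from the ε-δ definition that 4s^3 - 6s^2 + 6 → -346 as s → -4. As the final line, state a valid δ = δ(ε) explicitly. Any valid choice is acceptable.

δ = min(1, ε/298)

Let ε > 0. We want δ > 0 such that 0 < |s + 4| < δ implies |(4s^3 - 6s^2 + 6) + 346| < ε.
(4s^3 - 6s^2 + 6) + 346 = 4s^3 - 6s^2 + 352 = (s + 4)(4s^2 - 22s + 88).
So |(4s^3 - 6s^2 + 6) + 346| = |s + 4|·|4s^2 - 22s + 88|.
Assume first that |s + 4| < 1, so |s| < 5. Then |4s^2 - 22s + 88| ≤ 4·5^2 + 22·5 + 88 = 298.
Hence |(4s^3 - 6s^2 + 6) + 346| ≤ 298|s + 4| < ε provided |s + 4| < ε/298.
Choosing δ = min(1, ε/298) ensures both conditions, hence |(4s^3 - 6s^2 + 6) + 346| < ε.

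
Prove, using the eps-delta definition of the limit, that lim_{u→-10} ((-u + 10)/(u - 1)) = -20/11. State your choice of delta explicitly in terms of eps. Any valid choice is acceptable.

delta = min(11/2, (121/18)eps)

Fix eps > 0. We want delta > 0 with 0 < |u + 10| < delta ⇒ |(-u + 10)/(u - 1) + 20/11| < eps.
Combining over a common denominator, (-u + 10)/(u - 1) + 20/11 = [(-u + 10)·(-11) − 20·(u - 1)] / [(-11)·(u - 1)] = -9(u + 10) / ((-11)(u - 1)).
So |(-u + 10)/(u - 1) + 20/11| = 9|u + 10| / (11·|u − 1|).
Require delta ≤ 11/2, so |u − 1| ≥ |-11| − |u + 10| > 11 − 11/2 = 11/2.
Hence |(-u + 10)/(u - 1) + 20/11| < 9|u + 10|/(11·(11/2)) = (18/121)|u + 10|, which is < eps once |u + 10| < (121/18)eps.
Take delta = min(11/2, (121/18)eps). Then 0 < |u + 10| < delta forces both bounds, so |(-u + 10)/(u - 1) + 20/11| < eps.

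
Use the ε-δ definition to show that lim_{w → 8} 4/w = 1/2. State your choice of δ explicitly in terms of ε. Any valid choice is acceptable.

Let ε > 0. We seek δ > 0 such that 0 < |w − 8| < δ implies |4/w − (1/2)| < ε.
|4/w − (1/2)| = 4·|8 − w|/(8·|w|) = 4|w − 8|/(8|w|).
Require δ ≤ 4 so that |w| > 8 − 4 = 4, hence 8|w| > 32.
Then |4/w − (1/2)| < 4|w − 8|/32, which is < ε when |w − 8| < 8ε.
Take δ = min(4, 8ε). Then 0 < |w − 8| < δ gives both |w − 8| < 4 and |w − 8| < 8ε, so |4/w − (1/2)| < ε.

δ = min(4, 8ε)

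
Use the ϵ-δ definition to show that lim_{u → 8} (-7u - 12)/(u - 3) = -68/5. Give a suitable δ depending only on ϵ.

δ = min(5/2, (25/66)ϵ)

Let ϵ > 0 be given. We want δ > 0 with 0 < |u − 8| < δ ⇒ |(-7u - 12)/(u - 3) + 68/5| < ϵ.
Combining over a common denominator, (-7u - 12)/(u - 3) + 68/5 = [(-7u - 12)·5 − (-68)·(u - 3)] / [5·(u - 3)] = 33(u − 8) / (5(u - 3)).
So |(-7u - 12)/(u - 3) + 68/5| = 33|u − 8| / (5·|u − 3|).
Restrict δ ≤ 5/2. Then |u − 8| < 5/2 gives |u − 3| = |(u − 8) + 5| ≥ 5 − 5/2 = 5/2.
Hence |(-7u - 12)/(u - 3) + 68/5| < 33|u − 8|/(5·(5/2)) = (66/25)|u − 8|, which is < ϵ once |u − 8| < (25/66)ϵ.
Take δ = min(5/2, (25/66)ϵ). Then 0 < |u − 8| < δ forces both bounds, so |(-7u - 12)/(u - 3) + 68/5| < ϵ.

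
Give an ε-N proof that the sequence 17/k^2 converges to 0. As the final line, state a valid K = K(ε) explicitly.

Fix ε > 0. For k ≥ 1, |17/k^2 − 0| = 17/k^2.
17/k^2 < ε ⇔ k^2 > 17/ε ⇔ k > (17/ε)^{1/2}.
Take K = (17/ε)^{1/2}. Then k > K implies 17/k^2 < ε.

K = (17/ε)^{1/2}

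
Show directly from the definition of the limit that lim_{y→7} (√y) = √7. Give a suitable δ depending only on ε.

δ = min(7, √7·ε)

Fix ε > 0. We want δ > 0 such that 0 < |y − 7| < δ implies |√y − √7| < ε.
Multiplying by the conjugate, |√y − √7| = |y − 7|/(√y + √7).
Restrict δ ≤ 7 so that |y − 7| < 7 forces y > 0, and then √y + √7 > √7.
Hence |√y − √7| < |y − 7|/√7, which is < ε once |y − 7| < √7·ε.
Take δ = min(7, √7·ε). If 0 < |y − 7| < δ then y > 0 and |√y − √7| < |y − 7|/√7 < ε.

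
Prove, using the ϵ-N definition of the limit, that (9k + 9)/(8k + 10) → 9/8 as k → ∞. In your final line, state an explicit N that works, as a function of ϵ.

N = (9/32)/ϵ

Suppose ϵ > 0. For k ≥ 1, |(9k + 9)/(8k + 10) − (9/8)| = |-18|/(8(8k + 10)) = 18/(8(8k + 10)).
Since 8k + 10 ≥ 8k for k ≥ 1, this is ≤ 18/(8·8k) = (9/32)/k.
So |(9k + 9)/(8k + 10) − (9/8)| < ϵ whenever k > (9/32)/ϵ.
Take N = (9/32)/ϵ. If k > N then |(9k + 9)/(8k + 10) − (9/8)| ≤ (9/32)/k < ϵ.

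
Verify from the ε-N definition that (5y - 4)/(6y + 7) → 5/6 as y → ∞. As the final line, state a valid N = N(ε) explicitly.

Let ε > 0. We seek N > 0 such that y > N implies |(5y - 4)/(6y + 7) − (5/6)| < ε.
(5y - 4)/(6y + 7) − (5/6) = (6(5y - 4) − 5(6y + 7)) / (6(6y + 7)) = -59/(6(6y + 7)).
For y > 0 we have 6y + 7 > 6y, so |(5y - 4)/(6y + 7) − (5/6)| = 59/(6(6y + 7)) < 59/(6·6y) = (59/36)/y.
Thus |(5y - 4)/(6y + 7) − (5/6)| < ε whenever y > (59/36)/ε.
Take N = (59/36)/ε. If y > N then |(5y - 4)/(6y + 7) − (5/6)| < (59/36)/y < ε.

N = (59/36)/ε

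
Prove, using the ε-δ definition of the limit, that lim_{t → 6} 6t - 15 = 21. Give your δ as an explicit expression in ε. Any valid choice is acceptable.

Suppose ε > 0. We need δ > 0 so that 0 < |t − 6| < δ implies |(6t - 15) − 21| < ε.
Since (6t - 15) − 21 = 6(t − 6), we have |(6t - 15) − 21| = 6|t − 6|.
Thus it suffices that |t − 6| < ε/6.
Choosing δ = ε/6 gives |(6t - 15) − 21| = 6|t − 6| < ε whenever |t − 6| < δ.

δ = ε/6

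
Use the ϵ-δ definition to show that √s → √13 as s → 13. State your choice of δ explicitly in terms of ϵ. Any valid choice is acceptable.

δ = min(13, √13·ϵ)

Fix ϵ > 0. We want δ > 0 such that 0 < |s − 13| < δ implies |√s − √13| < ϵ.
Rationalise: √s − √13 = (s − 13)/(√s + √13), so |√s − √13| = |s − 13|/(√s + √13).
Restrict δ ≤ 13 so that |s − 13| < 13 forces s > 0, and then √s + √13 > √13.
Hence |√s − √13| < |s − 13|/√13, which is < ϵ once |s − 13| < √13·ϵ.
Take δ = min(13, √13·ϵ). If 0 < |s − 13| < δ then s > 0 and |√s − √13| < |s − 13|/√13 < ϵ.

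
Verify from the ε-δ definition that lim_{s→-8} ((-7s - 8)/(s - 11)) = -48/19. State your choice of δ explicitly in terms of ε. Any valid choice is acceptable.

δ = min(19/2, (361/170)ε)

Let ε > 0. We want δ > 0 with 0 < |s + 8| < δ ⇒ |(-7s - 8)/(s - 11) + 48/19| < ε.
Combining over a common denominator, (-7s - 8)/(s - 11) + 48/19 = [(-7s - 8)·(-19) − 48·(s - 11)] / [(-19)·(s - 11)] = 85(s + 8) / ((-19)(s - 11)).
So |(-7s - 8)/(s - 11) + 48/19| = 85|s + 8| / (19·|s − 11|).
Require δ ≤ 19/2, so |s − 11| ≥ |-19| − |s + 8| > 19 − 19/2 = 19/2.
Hence |(-7s - 8)/(s - 11) + 48/19| < 85|s + 8|/(19·(19/2)) = (170/361)|s + 8|, which is < ε once |s + 8| < (361/170)ε.
Take δ = min(19/2, (361/170)ε). Then 0 < |s + 8| < δ forces both bounds, so |(-7s - 8)/(s - 11) + 48/19| < ε.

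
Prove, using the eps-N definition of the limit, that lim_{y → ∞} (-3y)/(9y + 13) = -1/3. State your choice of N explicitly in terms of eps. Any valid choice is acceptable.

N = (13/27)/eps

Suppose eps > 0. We seek N > 0 such that y > N implies |(-3y)/(9y + 13) + 1/3| < eps.
(-3y)/(9y + 13) + 1/3 = (9(-3y) − (-3)(9y + 13)) / (9(9y + 13)) = 39/(9(9y + 13)).
For y > 0 we have 9y + 13 > 9y, so |(-3y)/(9y + 13) + 1/3| = 39/(9(9y + 13)) < 39/(9·9y) = (13/27)/y.
Thus |(-3y)/(9y + 13) + 1/3| < eps whenever y > (13/27)/eps.
Take N = (13/27)/eps. If y > N then |(-3y)/(9y + 13) + 1/3| < (13/27)/y < eps.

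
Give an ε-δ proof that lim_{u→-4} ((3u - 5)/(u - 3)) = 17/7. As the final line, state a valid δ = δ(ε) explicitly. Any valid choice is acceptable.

δ = min(7/2, (49/8)ε)

Let ε > 0 be given. We want δ > 0 with 0 < |u + 4| < δ ⇒ |(3u - 5)/(u - 3) − (17/7)| < ε.
Combining over a common denominator, (3u - 5)/(u - 3) − (17/7) = [(3u - 5)·(-7) − (-17)·(u - 3)] / [(-7)·(u - 3)] = -4(u + 4) / ((-7)(u - 3)).
So |(3u - 5)/(u - 3) − (17/7)| = 4|u + 4| / (7·|u − 3|).
Restrict δ ≤ 7/2. Then |u + 4| < 7/2 gives |u − 3| = |(u + 4) + (-7)| ≥ 7 − 7/2 = 7/2.
Hence |(3u - 5)/(u - 3) − (17/7)| < 4|u + 4|/(7·(7/2)) = (8/49)|u + 4|, which is < ε once |u + 4| < (49/8)ε.
Take δ = min(7/2, (49/8)ε). Then 0 < |u + 4| < δ forces both bounds, so |(3u - 5)/(u - 3) − (17/7)| < ε.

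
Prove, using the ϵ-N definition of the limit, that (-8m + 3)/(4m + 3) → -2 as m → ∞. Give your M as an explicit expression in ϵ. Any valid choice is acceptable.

Let ϵ > 0. For m ≥ 1, |(-8m + 3)/(4m + 3) + 2| = |36|/(4(4m + 3)) = 36/(4(4m + 3)).
Since 4m + 3 ≥ 4m for m ≥ 1, this is ≤ 36/(4·4m) = (9/4)/m.
So |(-8m + 3)/(4m + 3) + 2| < ϵ whenever m > (9/4)/ϵ.
Take M = (9/4)/ϵ. If m > M then |(-8m + 3)/(4m + 3) + 2| ≤ (9/4)/m < ϵ.

M = (9/4)/ϵ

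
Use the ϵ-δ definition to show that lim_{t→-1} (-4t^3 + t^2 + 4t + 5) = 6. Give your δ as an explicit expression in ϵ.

δ = min(1, ϵ/27)

Let ϵ > 0. We want δ > 0 such that 0 < |t + 1| < δ implies |(-4t^3 + t^2 + 4t + 5) − 6| < ϵ.
(-4t^3 + t^2 + 4t + 5) − 6 = -4t^3 + t^2 + 4t - 1 = (t + 1)(-4t^2 + 5t - 1).
So |(-4t^3 + t^2 + 4t + 5) − 6| = |t + 1|·|-4t^2 + 5t - 1|.
Require δ ≤ 1. Then |t + 1| < 1 gives |t| < 2, and by the triangle inequality |-4t^2 + 5t - 1| ≤ 4·2^2 + 5·2 + 1 = 27.
Hence |(-4t^3 + t^2 + 4t + 5) − 6| ≤ 27|t + 1| < ϵ provided |t + 1| < ϵ/27.
Choosing δ = min(1, ϵ/27) ensures both conditions, hence |(-4t^3 + t^2 + 4t + 5) − 6| < ϵ.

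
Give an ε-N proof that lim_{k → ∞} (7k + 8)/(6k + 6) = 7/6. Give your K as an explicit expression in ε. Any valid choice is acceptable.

Let ε > 0. For k ≥ 1, |(7k + 8)/(6k + 6) − (7/6)| = |6|/(6(6k + 6)) = 6/(6(6k + 6)).
Since 6k + 6 ≥ 6k for k ≥ 1, this is ≤ 6/(6·6k) = (1/6)/k.
So |(7k + 8)/(6k + 6) − (7/6)| < ε whenever k > (1/6)/ε.
Take K = (1/6)/ε. If k > K then |(7k + 8)/(6k + 6) − (7/6)| ≤ (1/6)/k < ε.

K = (1/6)/ε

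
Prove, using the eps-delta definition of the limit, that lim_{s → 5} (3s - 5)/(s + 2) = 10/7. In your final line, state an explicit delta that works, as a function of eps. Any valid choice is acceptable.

delta = min(7/2, (49/22)eps)

Let eps > 0 be given. We want delta > 0 with 0 < |s − 5| < delta ⇒ |(3s - 5)/(s + 2) − (10/7)| < eps.
Combining over a common denominator, (3s - 5)/(s + 2) − (10/7) = [(3s - 5)·7 − 10·(s + 2)] / [7·(s + 2)] = 11(s − 5) / (7(s + 2)).
So |(3s - 5)/(s + 2) − (10/7)| = 11|s − 5| / (7·|s + 2|).
Require delta ≤ 7/2, so |s + 2| ≥ |7| − |s − 5| > 7 − 7/2 = 7/2.
Hence |(3s - 5)/(s + 2) − (10/7)| < 11|s − 5|/(7·(7/2)) = (22/49)|s − 5|, which is < eps once |s − 5| < (49/22)eps.
Take delta = min(7/2, (49/22)eps). Then 0 < |s − 5| < delta forces both bounds, so |(3s - 5)/(s + 2) − (10/7)| < eps.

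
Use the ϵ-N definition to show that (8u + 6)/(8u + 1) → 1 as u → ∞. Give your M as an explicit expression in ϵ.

Let ϵ > 0 be given. We seek M > 0 such that u > M implies |(8u + 6)/(8u + 1) − 1| < ϵ.
(8u + 6)/(8u + 1) − 1 = (8(8u + 6) − 8(8u + 1)) / (8(8u + 1)) = 40/(8(8u + 1)).
For u > 0 we have 8u + 1 > 8u, so |(8u + 6)/(8u + 1) − 1| = 40/(8(8u + 1)) < 40/(8·8u) = (5/8)/u.
Thus |(8u + 6)/(8u + 1) − 1| < ϵ whenever u > (5/8)/ϵ.
Take M = (5/8)/ϵ. If u > M then |(8u + 6)/(8u + 1) − 1| < (5/8)/u < ϵ.

M = (5/8)/ϵ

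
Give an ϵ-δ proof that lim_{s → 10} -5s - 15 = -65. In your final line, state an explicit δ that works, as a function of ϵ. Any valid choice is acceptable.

δ = ϵ/5

Let ϵ > 0 be given. We need δ > 0 so that 0 < |s − 10| < δ implies |(-5s - 15) + 65| < ϵ.
Since (-5s - 15) + 65 = -5(s − 10), we have |(-5s - 15) + 65| = 5|s − 10|.
So 5|s − 10| < ϵ exactly when |s − 10| < ϵ/5.
Choosing δ = ϵ/5 gives |(-5s - 15) + 65| = 5|s − 10| < ϵ whenever |s − 10| < δ.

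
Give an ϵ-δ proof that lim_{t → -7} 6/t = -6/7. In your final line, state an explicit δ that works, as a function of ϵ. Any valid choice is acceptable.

δ = min(7/2, (49/12)ϵ)

Suppose ϵ > 0. We seek δ > 0 such that 0 < |t + 7| < δ implies |6/t + 6/7| < ϵ.
|6/t + 6/7| = 6·|-7 − t|/(7·|t|) = 6|t + 7|/(7|t|).
Restrict δ ≤ 7/2. Then |t + 7| < 7/2 gives |t| > 7/2, so 7|t| > 49/2.
Then |6/t + 6/7| < 6|t + 7|/(49/2), which is < ϵ when |t + 7| < (49/12)ϵ.
Take δ = min(7/2, (49/12)ϵ). Then 0 < |t + 7| < δ gives both |t + 7| < 7/2 and |t + 7| < (49/12)ϵ, so |6/t + 6/7| < ϵ.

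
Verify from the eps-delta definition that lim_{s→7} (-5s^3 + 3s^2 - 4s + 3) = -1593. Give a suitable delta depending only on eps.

delta = min(2, eps/921)

Fix eps > 0. We want delta > 0 such that 0 < |s − 7| < delta implies |(-5s^3 + 3s^2 - 4s + 3) + 1593| < eps.
(-5s^3 + 3s^2 - 4s + 3) + 1593 = -5s^3 + 3s^2 - 4s + 1596 = (s − 7)(-5s^2 - 32s - 228).
So |(-5s^3 + 3s^2 - 4s + 3) + 1593| = |s − 7|·|-5s^2 - 32s - 228|.
Require delta ≤ 2. Then |s − 7| < 2 gives |s| < 9, and by the triangle inequality |-5s^2 - 32s - 228| ≤ 5·9^2 + 32·9 + 228 = 921.
Hence |(-5s^3 + 3s^2 - 4s + 3) + 1593| ≤ 921|s − 7| < eps provided |s − 7| < eps/921.
Choosing delta = min(2, eps/921) ensures both conditions, hence |(-5s^3 + 3s^2 - 4s + 3) + 1593| < eps.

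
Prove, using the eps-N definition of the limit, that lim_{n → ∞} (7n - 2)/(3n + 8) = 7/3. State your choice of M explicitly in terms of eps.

M = (62/9)/eps

Let eps > 0 be given. For n ≥ 1, |(7n - 2)/(3n + 8) − (7/3)| = |-62|/(3(3n + 8)) = 62/(3(3n + 8)).
Since 3n + 8 ≥ 3n for n ≥ 1, this is ≤ 62/(3·3n) = (62/9)/n.
So |(7n - 2)/(3n + 8) − (7/3)| < eps whenever n > (62/9)/eps.
Take M = (62/9)/eps. If n > M then |(7n - 2)/(3n + 8) − (7/3)| ≤ (62/9)/n < eps.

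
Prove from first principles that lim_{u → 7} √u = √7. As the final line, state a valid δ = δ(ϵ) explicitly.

δ = min(7, √7·ϵ)

Let ϵ > 0 be given. We want δ > 0 such that 0 < |u − 7| < δ implies |√u − √7| < ϵ.
Multiplying by the conjugate, |√u − √7| = |u − 7|/(√u + √7).
Restrict δ ≤ 7 so that |u − 7| < 7 forces u > 0, and then √u + √7 > √7.
Hence |√u − √7| < |u − 7|/√7, which is < ϵ once |u − 7| < √7·ϵ.
Take δ = min(7, √7·ϵ). If 0 < |u − 7| < δ then u > 0 and |√u − √7| < |u − 7|/√7 < ϵ.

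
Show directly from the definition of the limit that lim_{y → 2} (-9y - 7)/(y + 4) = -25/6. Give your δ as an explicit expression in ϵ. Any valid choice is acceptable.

Let ϵ > 0 be given. We want δ > 0 with 0 < |y − 2| < δ ⇒ |(-9y - 7)/(y + 4) + 25/6| < ϵ.
Combining over a common denominator, (-9y - 7)/(y + 4) + 25/6 = [(-9y - 7)·6 − (-25)·(y + 4)] / [6·(y + 4)] = -29(y − 2) / (6(y + 4)).
So |(-9y - 7)/(y + 4) + 25/6| = 29|y − 2| / (6·|y + 4|).
Restrict δ ≤ 3. Then |y − 2| < 3 gives |y + 4| = |(y − 2) + 6| ≥ 6 − 3 = 3.
Hence |(-9y - 7)/(y + 4) + 25/6| < 29|y − 2|/(6·3) = (29/18)|y − 2|, which is < ϵ once |y − 2| < (18/29)ϵ.
Take δ = min(3, (18/29)ϵ). Then 0 < |y − 2| < δ forces both bounds, so |(-9y - 7)/(y + 4) + 25/6| < ϵ.

δ = min(3, (18/29)ϵ)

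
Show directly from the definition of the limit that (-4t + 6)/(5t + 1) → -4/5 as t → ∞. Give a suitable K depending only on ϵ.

Suppose ϵ > 0. We seek K > 0 such that t > K implies |(-4t + 6)/(5t + 1) + 4/5| < ϵ.
(-4t + 6)/(5t + 1) + 4/5 = (5(-4t + 6) − (-4)(5t + 1)) / (5(5t + 1)) = 34/(5(5t + 1)).
For t > 0 we have 5t + 1 > 5t, so |(-4t + 6)/(5t + 1) + 4/5| = 34/(5(5t + 1)) < 34/(5·5t) = (34/25)/t.
Thus |(-4t + 6)/(5t + 1) + 4/5| < ϵ whenever t > (34/25)/ϵ.
Take K = (34/25)/ϵ. If t > K then |(-4t + 6)/(5t + 1) + 4/5| < (34/25)/t < ϵ.

K = (34/25)/ϵ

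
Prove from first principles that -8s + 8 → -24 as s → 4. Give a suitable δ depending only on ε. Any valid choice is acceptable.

Let ε > 0 be given. We need δ > 0 so that 0 < |s − 4| < δ implies |(-8s + 8) + 24| < ε.
|(-8s + 8) + 24| = |-8s + 32| = 8|s − 4|.
So 8|s − 4| < ε exactly when |s − 4| < ε/8.
Choosing δ = ε/8 gives |(-8s + 8) + 24| = 8|s − 4| < ε whenever |s − 4| < δ.

δ = ε/8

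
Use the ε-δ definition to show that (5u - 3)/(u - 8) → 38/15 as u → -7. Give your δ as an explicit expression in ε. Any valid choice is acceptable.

Let ε > 0 be given. We want δ > 0 with 0 < |u + 7| < δ ⇒ |(5u - 3)/(u - 8) − (38/15)| < ε.
Combining over a common denominator, (5u - 3)/(u - 8) − (38/15) = [(5u - 3)·(-15) − (-38)·(u - 8)] / [(-15)·(u - 8)] = -37(u + 7) / ((-15)(u - 8)).
So |(5u - 3)/(u - 8) − (38/15)| = 37|u + 7| / (15·|u − 8|).
Restrict δ ≤ 15/2. Then |u + 7| < 15/2 gives |u − 8| = |(u + 7) + (-15)| ≥ 15 − 15/2 = 15/2.
Hence |(5u - 3)/(u - 8) − (38/15)| < 37|u + 7|/(15·(15/2)) = (74/225)|u + 7|, which is < ε once |u + 7| < (225/74)ε.
Take δ = min(15/2, (225/74)ε). Then 0 < |u + 7| < δ forces both bounds, so |(5u - 3)/(u - 8) − (38/15)| < ε.

δ = min(15/2, (225/74)ε)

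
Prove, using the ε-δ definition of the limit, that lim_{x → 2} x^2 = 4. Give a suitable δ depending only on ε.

Fix ε > 0. We seek δ > 0 with 0 < |x − 2| < δ ⇒ |x^2 − 4| < ε.
Factor: x^2 − 4 = (x − 2)(x + 2), so |x^2 − 4| = |x − 2|·|x + 2|.
Impose δ ≤ 1 so that |x| < 3; then |x + 2| ≤ 5.
Hence |x^2 − 4| ≤ 5|x − 2|, which is < ε once |x − 2| < ε/5.
Take δ = min(1, ε/5). If 0 < |x − 2| < δ then both bounds hold and |x^2 − 4| ≤ 5|x − 2| < 5·(ε/5) = ε.

δ = min(1, ε/5)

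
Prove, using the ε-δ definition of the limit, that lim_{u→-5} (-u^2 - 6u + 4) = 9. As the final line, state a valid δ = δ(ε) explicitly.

Suppose ε > 0. We want δ > 0 such that 0 < |u + 5| < δ implies |(-u^2 - 6u + 4) − 9| < ε.
(-u^2 - 6u + 4) − 9 = -u^2 - 6u - 5 = (u + 5)(-u - 1).
So |(-u^2 - 6u + 4) − 9| = |u + 5|·|-u - 1|.
Assume first that |u + 5| < 2, so |u| < 7. Then |-u - 1| ≤ 7 + 1 = 8.
Hence |(-u^2 - 6u + 4) − 9| ≤ 8|u + 5| < ε provided |u + 5| < ε/8.
Take δ = min(2, ε/8). Then 0 < |u + 5| < δ gives both |u + 5| < 2 and |u + 5| < ε/8, so |(-u^2 - 6u + 4) − 9| < ε.

δ = min(2, ε/8)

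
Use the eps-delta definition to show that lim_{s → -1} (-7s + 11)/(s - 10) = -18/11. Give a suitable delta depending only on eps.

delta = min(11/2, (121/118)eps)

Let eps > 0 be given. We want delta > 0 with 0 < |s + 1| < delta ⇒ |(-7s + 11)/(s - 10) + 18/11| < eps.
Combining over a common denominator, (-7s + 11)/(s - 10) + 18/11 = [(-7s + 11)·(-11) − 18·(s - 10)] / [(-11)·(s - 10)] = 59(s + 1) / ((-11)(s - 10)).
So |(-7s + 11)/(s - 10) + 18/11| = 59|s + 1| / (11·|s − 10|).
Require delta ≤ 11/2, so |s − 10| ≥ |-11| − |s + 1| > 11 − 11/2 = 11/2.
Hence |(-7s + 11)/(s - 10) + 18/11| < 59|s + 1|/(11·(11/2)) = (118/121)|s + 1|, which is < eps once |s + 1| < (121/118)eps.
Take delta = min(11/2, (121/118)eps). Then 0 < |s + 1| < delta forces both bounds, so |(-7s + 11)/(s - 10) + 18/11| < eps.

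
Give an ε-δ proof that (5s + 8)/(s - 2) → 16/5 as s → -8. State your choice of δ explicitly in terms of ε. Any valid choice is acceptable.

δ = min(5, (25/9)ε)

Let ε > 0. We want δ > 0 with 0 < |s + 8| < δ ⇒ |(5s + 8)/(s - 2) − (16/5)| < ε.
Combining over a common denominator, (5s + 8)/(s - 2) − (16/5) = [(5s + 8)·(-10) − (-32)·(s - 2)] / [(-10)·(s - 2)] = -18(s + 8) / ((-10)(s - 2)).
So |(5s + 8)/(s - 2) − (16/5)| = 18|s + 8| / (10·|s − 2|).
Restrict δ ≤ 5. Then |s + 8| < 5 gives |s − 2| = |(s + 8) + (-10)| ≥ 10 − 5 = 5.
Hence |(5s + 8)/(s - 2) − (16/5)| < 18|s + 8|/(10·5) = (9/25)|s + 8|, which is < ε once |s + 8| < (25/9)ε.
Take δ = min(5, (25/9)ε). Then 0 < |s + 8| < δ forces both bounds, so |(5s + 8)/(s - 2) − (16/5)| < ε.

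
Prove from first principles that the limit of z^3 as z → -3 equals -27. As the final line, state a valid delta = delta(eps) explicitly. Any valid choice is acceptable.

Let eps > 0 be given. We seek delta > 0 with 0 < |z + 3| < delta ⇒ |z^3 + 27| < eps.
Factor: z^3 + 27 = (z + 3)(z^2 - 3z + 9), so |z^3 + 27| = |z + 3|·|z^2 - 3z + 9|.
Restrict delta ≤ 2. Then |z + 3| < 2 gives |z| < 5, so by the triangle inequality |z^2 - 3z + 9| ≤ 5^2 + 3·5 + 9 = 49.
Hence |z^3 + 27| ≤ 49|z + 3|, which is < eps once |z + 3| < eps/49.
Take delta = min(2, eps/49). If 0 < |z + 3| < delta then both bounds hold and |z^3 + 27| ≤ 49|z + 3| < 49·(eps/49) = eps.

delta = min(2, eps/49)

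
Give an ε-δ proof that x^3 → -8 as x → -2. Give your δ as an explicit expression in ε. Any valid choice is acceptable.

δ = min(2, ε/28)

Let ε > 0 be given. We seek δ > 0 with 0 < |x + 2| < δ ⇒ |x^3 + 8| < ε.
Factor: x^3 + 8 = (x + 2)(x^2 - 2x + 4), so |x^3 + 8| = |x + 2|·|x^2 - 2x + 4|.
Restrict δ ≤ 2. Then |x + 2| < 2 gives |x| < 4, so by the triangle inequality |x^2 - 2x + 4| ≤ 4^2 + 2·4 + 4 = 28.
Hence |x^3 + 8| ≤ 28|x + 2|, which is < ε once |x + 2| < ε/28.
Take δ = min(2, ε/28). If 0 < |x + 2| < δ then both bounds hold and |x^3 + 8| ≤ 28|x + 2| < 28·(ε/28) = ε.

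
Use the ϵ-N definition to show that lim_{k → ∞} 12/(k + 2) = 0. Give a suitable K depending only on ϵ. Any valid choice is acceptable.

K = 12/ϵ

Let ϵ > 0. For k ≥ 1, |12/(k + 2) − 0| = 12/(k + 2) ≤ 12/k.
We need 12/k < ϵ, i.e. k > 12/ϵ.
Take K = 12/ϵ. If k > K then |12/(k + 2)| ≤ 12/k < ϵ.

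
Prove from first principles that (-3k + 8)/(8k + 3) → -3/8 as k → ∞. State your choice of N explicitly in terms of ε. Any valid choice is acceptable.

Let ε > 0. For k ≥ 1, |(-3k + 8)/(8k + 3) + 3/8| = |73|/(8(8k + 3)) = 73/(8(8k + 3)).
Since 8k + 3 ≥ 8k for k ≥ 1, this is ≤ 73/(8·8k) = (73/64)/k.
So |(-3k + 8)/(8k + 3) + 3/8| < ε whenever k > (73/64)/ε.
Take N = (73/64)/ε. If k > N then |(-3k + 8)/(8k + 3) + 3/8| ≤ (73/64)/k < ε.

N = (73/64)/ε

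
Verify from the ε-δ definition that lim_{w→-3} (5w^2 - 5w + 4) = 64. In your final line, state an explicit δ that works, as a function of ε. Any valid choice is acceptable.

Fix ε > 0. We want δ > 0 such that 0 < |w + 3| < δ implies |(5w^2 - 5w + 4) − 64| < ε.
(5w^2 - 5w + 4) − 64 = 5w^2 - 5w - 60 = (w + 3)(5w - 20).
So |(5w^2 - 5w + 4) − 64| = |w + 3|·|5w - 20|.
Assume first that |w + 3| < 1, so |w| < 4. Then |5w - 20| ≤ 5·4 + 20 = 40.
Hence |(5w^2 - 5w + 4) − 64| ≤ 40|w + 3| < ε provided |w + 3| < ε/40.
Choosing δ = min(1, ε/40) ensures both conditions, hence |(5w^2 - 5w + 4) − 64| < ε.

δ = min(1, ε/40)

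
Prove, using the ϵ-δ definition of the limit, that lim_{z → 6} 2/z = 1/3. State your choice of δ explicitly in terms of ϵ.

δ = min(3, 9ϵ)

Let ϵ > 0 be given. We seek δ > 0 such that 0 < |z − 6| < δ implies |2/z − (1/3)| < ϵ.
|2/z − (1/3)| = 2·|6 − z|/(6·|z|) = 2|z − 6|/(6|z|).
Require δ ≤ 3 so that |z| > 6 − 3 = 3, hence 6|z| > 18.
Then |2/z − (1/3)| < 2|z − 6|/18, which is < ϵ when |z − 6| < 9ϵ.
Take δ = min(3, 9ϵ). Then 0 < |z − 6| < δ gives both |z − 6| < 3 and |z − 6| < 9ϵ, so |2/z − (1/3)| < ϵ.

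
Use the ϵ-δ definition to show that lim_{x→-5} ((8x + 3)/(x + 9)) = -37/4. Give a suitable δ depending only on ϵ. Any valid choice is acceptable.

δ = min(2, (8/69)ϵ)

Let ϵ > 0. We want δ > 0 with 0 < |x + 5| < δ ⇒ |(8x + 3)/(x + 9) + 37/4| < ϵ.
Combining over a common denominator, (8x + 3)/(x + 9) + 37/4 = [(8x + 3)·4 − (-37)·(x + 9)] / [4·(x + 9)] = 69(x + 5) / (4(x + 9)).
So |(8x + 3)/(x + 9) + 37/4| = 69|x + 5| / (4·|x + 9|).
Restrict δ ≤ 2. Then |x + 5| < 2 gives |x + 9| = |(x + 5) + 4| ≥ 4 − 2 = 2.
Hence |(8x + 3)/(x + 9) + 37/4| < 69|x + 5|/(4·2) = (69/8)|x + 5|, which is < ϵ once |x + 5| < (8/69)ϵ.
Take δ = min(2, (8/69)ϵ). Then 0 < |x + 5| < δ forces both bounds, so |(8x + 3)/(x + 9) + 37/4| < ϵ.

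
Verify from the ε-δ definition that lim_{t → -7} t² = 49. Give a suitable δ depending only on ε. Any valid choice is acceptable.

Fix ε > 0. We seek δ > 0 with 0 < |t + 7| < δ ⇒ |t² − 49| < ε.
Factor: t² − 49 = (t + 7)(t - 7), so |t² − 49| = |t + 7|·|t - 7|.
Impose δ ≤ 2 so that |t| < 9; then |t - 7| ≤ 16.
Hence |t² − 49| ≤ 16|t + 7|, which is < ε once |t + 7| < ε/16.
Take δ = min(2, ε/16). If 0 < |t + 7| < δ then both bounds hold and |t² − 49| ≤ 16|t + 7| < 16·(ε/16) = ε.

δ = min(2, ε/16)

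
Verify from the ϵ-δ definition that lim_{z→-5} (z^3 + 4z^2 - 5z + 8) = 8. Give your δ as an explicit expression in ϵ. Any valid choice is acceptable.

Fix ϵ > 0. We want δ > 0 such that 0 < |z + 5| < δ implies |(z^3 + 4z^2 - 5z + 8) − 8| < ϵ.
(z^3 + 4z^2 - 5z + 8) − 8 = z^3 + 4z^2 - 5z = (z + 5)(z^2 - z).
So |(z^3 + 4z^2 - 5z + 8) − 8| = |z + 5|·|z^2 - z|.
Assume first that |z + 5| < 1, so |z| < 6. Then |z^2 - z| ≤ 6^2 + 6 = 42.
Hence |(z^3 + 4z^2 - 5z + 8) − 8| ≤ 42|z + 5| < ϵ provided |z + 5| < ϵ/42.
Choosing δ = min(1, ϵ/42) ensures both conditions, hence |(z^3 + 4z^2 - 5z + 8) − 8| < ϵ.

δ = min(1, ϵ/42)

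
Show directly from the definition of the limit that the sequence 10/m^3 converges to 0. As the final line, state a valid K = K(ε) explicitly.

K = (10/ε)^{1/3}

Let ε > 0 be given. For m ≥ 1, |10/m^3 − 0| = 10/m^3.
10/m^3 < ε ⇔ m^3 > 10/ε ⇔ m > (10/ε)^{1/3}.
Take K = (10/ε)^{1/3}. Then m > K implies 10/m^3 < ε.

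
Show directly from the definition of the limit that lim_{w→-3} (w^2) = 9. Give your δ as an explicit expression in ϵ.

Let ϵ > 0. We seek δ > 0 with 0 < |w + 3| < δ ⇒ |w^2 − 9| < ϵ.
Factor: w^2 − 9 = (w + 3)(w - 3), so |w^2 − 9| = |w + 3|·|w - 3|.
Impose δ ≤ 2 so that |w| < 5; then |w - 3| ≤ 8.
Hence |w^2 − 9| ≤ 8|w + 3|, which is < ϵ once |w + 3| < ϵ/8.
Take δ = min(2, ϵ/8). If 0 < |w + 3| < δ then both bounds hold and |w^2 − 9| ≤ 8|w + 3| < 8·(ϵ/8) = ϵ.

δ = min(2, ϵ/8)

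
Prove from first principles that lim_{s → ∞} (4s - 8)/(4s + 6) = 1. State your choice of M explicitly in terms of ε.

Let ε > 0 be given. We seek M > 0 such that s > M implies |(4s - 8)/(4s + 6) − 1| < ε.
(4s - 8)/(4s + 6) − 1 = (4(4s - 8) − 4(4s + 6)) / (4(4s + 6)) = -56/(4(4s + 6)).
For s > 0 we have 4s + 6 > 4s, so |(4s - 8)/(4s + 6) − 1| = 56/(4(4s + 6)) < 56/(4·4s) = (7/2)/s.
Thus |(4s - 8)/(4s + 6) − 1| < ε whenever s > (7/2)/ε.
Take M = (7/2)/ε. If s > M then |(4s - 8)/(4s + 6) − 1| < (7/2)/s < ε.

M = (7/2)/ε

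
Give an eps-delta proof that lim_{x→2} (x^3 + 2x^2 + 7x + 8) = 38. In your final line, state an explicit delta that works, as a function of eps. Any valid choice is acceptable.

Let eps > 0. We want delta > 0 such that 0 < |x − 2| < delta implies |(x^3 + 2x^2 + 7x + 8) − 38| < eps.
(x^3 + 2x^2 + 7x + 8) − 38 = x^3 + 2x^2 + 7x - 30 = (x − 2)(x^2 + 4x + 15).
So |(x^3 + 2x^2 + 7x + 8) − 38| = |x − 2|·|x^2 + 4x + 15|.
Assume first that |x − 2| < 2, so |x| < 4. Then |x^2 + 4x + 15| ≤ 4^2 + 4·4 + 15 = 47.
Hence |(x^3 + 2x^2 + 7x + 8) − 38| ≤ 47|x − 2| < eps provided |x − 2| < eps/47.
Take delta = min(2, eps/47). Then 0 < |x − 2| < delta gives both |x − 2| < 2 and |x − 2| < eps/47, so |(x^3 + 2x^2 + 7x + 8) − 38| < eps.

delta = min(2, eps/47)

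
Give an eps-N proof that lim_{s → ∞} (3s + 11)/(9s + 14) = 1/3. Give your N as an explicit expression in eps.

Let eps > 0. We seek N > 0 such that s > N implies |(3s + 11)/(9s + 14) − (1/3)| < eps.
(3s + 11)/(9s + 14) − (1/3) = (9(3s + 11) − 3(9s + 14)) / (9(9s + 14)) = 57/(9(9s + 14)).
For s > 0 we have 9s + 14 > 9s, so |(3s + 11)/(9s + 14) − (1/3)| = 57/(9(9s + 14)) < 57/(9·9s) = (19/27)/s.
Thus |(3s + 11)/(9s + 14) − (1/3)| < eps whenever s > (19/27)/eps.
Take N = (19/27)/eps. If s > N then |(3s + 11)/(9s + 14) − (1/3)| < (19/27)/s < eps.

N = (19/27)/eps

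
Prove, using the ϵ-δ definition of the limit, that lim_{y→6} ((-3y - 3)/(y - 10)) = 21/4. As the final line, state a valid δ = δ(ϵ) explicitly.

δ = min(2, (8/33)ϵ)

Suppose ϵ > 0. We want δ > 0 with 0 < |y − 6| < δ ⇒ |(-3y - 3)/(y - 10) − (21/4)| < ϵ.
Combining over a common denominator, (-3y - 3)/(y - 10) − (21/4) = [(-3y - 3)·(-4) − (-21)·(y - 10)] / [(-4)·(y - 10)] = 33(y − 6) / ((-4)(y - 10)).
So |(-3y - 3)/(y - 10) − (21/4)| = 33|y − 6| / (4·|y − 10|).
Require δ ≤ 2, so |y − 10| ≥ |-4| − |y − 6| > 4 − 2 = 2.
Hence |(-3y - 3)/(y - 10) − (21/4)| < 33|y − 6|/(4·2) = (33/8)|y − 6|, which is < ϵ once |y − 6| < (8/33)ϵ.
Take δ = min(2, (8/33)ϵ). Then 0 < |y − 6| < δ forces both bounds, so |(-3y - 3)/(y - 10) − (21/4)| < ϵ.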